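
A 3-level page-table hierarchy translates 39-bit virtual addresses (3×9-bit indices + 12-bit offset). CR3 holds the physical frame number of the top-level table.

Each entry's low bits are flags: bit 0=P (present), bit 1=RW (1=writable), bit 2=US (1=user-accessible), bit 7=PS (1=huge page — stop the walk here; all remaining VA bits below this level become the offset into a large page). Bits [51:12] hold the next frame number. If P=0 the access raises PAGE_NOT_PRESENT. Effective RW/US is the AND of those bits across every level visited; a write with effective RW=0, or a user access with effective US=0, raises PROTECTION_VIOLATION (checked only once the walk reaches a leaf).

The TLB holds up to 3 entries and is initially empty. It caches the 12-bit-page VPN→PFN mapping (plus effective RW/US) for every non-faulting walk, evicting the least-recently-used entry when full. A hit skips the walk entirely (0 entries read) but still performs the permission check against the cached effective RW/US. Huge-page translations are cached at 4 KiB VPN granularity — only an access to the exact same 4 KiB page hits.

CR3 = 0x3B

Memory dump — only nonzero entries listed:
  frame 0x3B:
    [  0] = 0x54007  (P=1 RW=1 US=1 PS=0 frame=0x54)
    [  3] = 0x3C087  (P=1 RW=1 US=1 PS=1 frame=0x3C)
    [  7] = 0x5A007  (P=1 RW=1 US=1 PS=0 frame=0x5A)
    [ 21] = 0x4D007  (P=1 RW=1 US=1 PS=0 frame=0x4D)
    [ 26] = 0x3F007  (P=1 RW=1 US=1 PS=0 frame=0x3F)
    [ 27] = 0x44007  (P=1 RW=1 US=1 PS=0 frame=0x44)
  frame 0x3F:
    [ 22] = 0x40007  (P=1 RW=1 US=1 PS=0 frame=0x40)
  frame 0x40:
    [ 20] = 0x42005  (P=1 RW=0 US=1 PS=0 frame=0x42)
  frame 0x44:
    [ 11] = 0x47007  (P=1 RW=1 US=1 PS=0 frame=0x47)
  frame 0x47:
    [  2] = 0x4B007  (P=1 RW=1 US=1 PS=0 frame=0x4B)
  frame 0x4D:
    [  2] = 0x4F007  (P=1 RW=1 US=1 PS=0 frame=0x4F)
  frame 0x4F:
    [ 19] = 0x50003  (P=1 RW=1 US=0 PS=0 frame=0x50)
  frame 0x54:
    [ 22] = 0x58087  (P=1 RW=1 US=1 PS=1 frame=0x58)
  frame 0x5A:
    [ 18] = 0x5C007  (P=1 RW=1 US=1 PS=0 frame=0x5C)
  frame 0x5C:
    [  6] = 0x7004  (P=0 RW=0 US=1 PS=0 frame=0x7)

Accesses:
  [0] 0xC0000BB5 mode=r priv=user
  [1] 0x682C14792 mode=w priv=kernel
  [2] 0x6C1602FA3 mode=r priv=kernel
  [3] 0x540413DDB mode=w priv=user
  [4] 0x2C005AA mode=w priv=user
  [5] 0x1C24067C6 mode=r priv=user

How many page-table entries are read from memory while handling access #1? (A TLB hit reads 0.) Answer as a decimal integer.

Walk each access:
#0 VA=0xC0000BB5 (r,user):
  L0 @0x3B[3] → 0x3C087  P=1,RW=1,US=1,PS=1
  ⇒ phys 0x3CBB5 (huge @L0)  [1 reads]
#1 VA=0x682C14792 (w,kernel):
  L0 @0x3B[26] → 0x3F007  P=1,RW=1,US=1,PS=0
  L1 @0x3F[22] → 0x40007  P=1,RW=1,US=1,PS=0
  L2 @0x40[20] → 0x42005  P=1,RW=0,US=1,PS=0
  → PROTECTION_VIOLATION  (3 entries read)
#2 VA=0x6C1602FA3 (r,kernel):
  L0 @0x3B[27] → 0x44007  P=1,RW=1,US=1,PS=0
  L1 @0x44[11] → 0x47007  P=1,RW=1,US=1,PS=0
  L2 @0x47[2] → 0x4B007  P=1,RW=1,US=1,PS=0
  ⇒ phys 0x4BFA3  [3 reads]
#3 VA=0x540413DDB (w,user):
  L0 @0x3B[21] → 0x4D007  P=1,RW=1,US=1,PS=0
  L1 @0x4D[2] → 0x4F007  P=1,RW=1,US=1,PS=0
  L2 @0x4F[19] → 0x50003  P=1,RW=1,US=0,PS=0
  → PROTECTION_VIOLATION  (3 entries read)
#4 VA=0x2C005AA (w,user):
  L0 @0x3B[0] → 0x54007  P=1,RW=1,US=1,PS=0
  L1 @0x54[22] → 0x58087  P=1,RW=1,US=1,PS=1
  ⇒ phys 0x585AA (huge @L1)  [2 reads]
#5 VA=0x1C24067C6 (r,user):
  L0 @0x3B[7] → 0x5A007  P=1,RW=1,US=1,PS=0
  L1 @0x5A[18] → 0x5C007  P=1,RW=1,US=1,PS=0
  L2 @0x5C[6] → 0x7004  P=0,RW=0,US=1,PS=0
  → PAGE_NOT_PRESENT  (3 entries read)

Entries read for #1: 3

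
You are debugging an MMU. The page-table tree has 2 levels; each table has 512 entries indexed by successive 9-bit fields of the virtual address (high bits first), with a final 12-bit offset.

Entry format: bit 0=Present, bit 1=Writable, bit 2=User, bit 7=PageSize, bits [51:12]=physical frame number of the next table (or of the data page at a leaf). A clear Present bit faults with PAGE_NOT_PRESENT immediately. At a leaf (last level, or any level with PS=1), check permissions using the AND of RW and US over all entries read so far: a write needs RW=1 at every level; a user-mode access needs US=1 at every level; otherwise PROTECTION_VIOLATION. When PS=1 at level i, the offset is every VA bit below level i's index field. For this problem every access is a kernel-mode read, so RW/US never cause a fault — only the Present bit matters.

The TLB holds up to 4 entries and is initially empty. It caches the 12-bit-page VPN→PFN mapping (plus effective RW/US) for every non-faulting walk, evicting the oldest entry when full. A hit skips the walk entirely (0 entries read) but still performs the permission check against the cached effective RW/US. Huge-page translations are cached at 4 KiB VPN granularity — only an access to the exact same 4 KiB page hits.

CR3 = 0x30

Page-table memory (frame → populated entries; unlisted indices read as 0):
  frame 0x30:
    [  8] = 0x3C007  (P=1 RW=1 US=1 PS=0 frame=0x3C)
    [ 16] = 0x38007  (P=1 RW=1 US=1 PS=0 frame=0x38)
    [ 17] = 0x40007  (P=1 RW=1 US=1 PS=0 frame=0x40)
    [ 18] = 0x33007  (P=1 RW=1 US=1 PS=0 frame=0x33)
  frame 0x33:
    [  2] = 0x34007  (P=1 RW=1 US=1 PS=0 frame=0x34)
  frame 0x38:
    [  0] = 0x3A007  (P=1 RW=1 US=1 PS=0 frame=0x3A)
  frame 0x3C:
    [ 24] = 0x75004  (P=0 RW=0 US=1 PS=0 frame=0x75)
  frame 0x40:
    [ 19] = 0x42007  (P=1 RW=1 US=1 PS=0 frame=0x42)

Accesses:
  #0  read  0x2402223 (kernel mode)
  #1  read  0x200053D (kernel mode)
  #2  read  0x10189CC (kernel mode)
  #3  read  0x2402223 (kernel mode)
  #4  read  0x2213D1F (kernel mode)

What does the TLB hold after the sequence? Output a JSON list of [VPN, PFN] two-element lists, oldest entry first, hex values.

Walk each access:
#0 VA=0x2402223 (r,kernel):
  [0] read 0x30 idx=18: raw=0x33007 flags P=1 W=1 U=1 S=0
  [1] read 0x33 idx=2: raw=0x34007 flags P=1 W=1 U=1 S=0
  ⇒ phys 0x34223  [2 reads]
#1 VA=0x200053D (r,kernel):
  [0] read 0x30 idx=16: raw=0x38007 flags P=1 W=1 U=1 S=0
  [1] read 0x38 idx=0: raw=0x3A007 flags P=1 W=1 U=1 S=0
  ⇒ phys 0x3A53D  [2 reads]
#2 VA=0x10189CC (r,kernel):
  [0] read 0x30 idx=8: raw=0x3C007 flags P=1 W=1 U=1 S=0
  [1] read 0x3C idx=24: raw=0x75004 flags P=0 W=0 U=1 S=0
  → PAGE_NOT_PRESENT  (2 entries read)
#3 VA=0x2402223 (r,kernel):
  TLB hit vpn=0x2402 → PA=0x34223
#4 VA=0x2213D1F (r,kernel):
  [0] read 0x30 idx=17: raw=0x40007 flags P=1 W=1 U=1 S=0
  [1] read 0x40 idx=19: raw=0x42007 flags P=1 W=1 U=1 S=0
  ⇒ phys 0x42D1F  [2 reads]

TLB: [["0x2402", "0x34"], ["0x2000", "0x3A"], ["0x2213", "0x42"]]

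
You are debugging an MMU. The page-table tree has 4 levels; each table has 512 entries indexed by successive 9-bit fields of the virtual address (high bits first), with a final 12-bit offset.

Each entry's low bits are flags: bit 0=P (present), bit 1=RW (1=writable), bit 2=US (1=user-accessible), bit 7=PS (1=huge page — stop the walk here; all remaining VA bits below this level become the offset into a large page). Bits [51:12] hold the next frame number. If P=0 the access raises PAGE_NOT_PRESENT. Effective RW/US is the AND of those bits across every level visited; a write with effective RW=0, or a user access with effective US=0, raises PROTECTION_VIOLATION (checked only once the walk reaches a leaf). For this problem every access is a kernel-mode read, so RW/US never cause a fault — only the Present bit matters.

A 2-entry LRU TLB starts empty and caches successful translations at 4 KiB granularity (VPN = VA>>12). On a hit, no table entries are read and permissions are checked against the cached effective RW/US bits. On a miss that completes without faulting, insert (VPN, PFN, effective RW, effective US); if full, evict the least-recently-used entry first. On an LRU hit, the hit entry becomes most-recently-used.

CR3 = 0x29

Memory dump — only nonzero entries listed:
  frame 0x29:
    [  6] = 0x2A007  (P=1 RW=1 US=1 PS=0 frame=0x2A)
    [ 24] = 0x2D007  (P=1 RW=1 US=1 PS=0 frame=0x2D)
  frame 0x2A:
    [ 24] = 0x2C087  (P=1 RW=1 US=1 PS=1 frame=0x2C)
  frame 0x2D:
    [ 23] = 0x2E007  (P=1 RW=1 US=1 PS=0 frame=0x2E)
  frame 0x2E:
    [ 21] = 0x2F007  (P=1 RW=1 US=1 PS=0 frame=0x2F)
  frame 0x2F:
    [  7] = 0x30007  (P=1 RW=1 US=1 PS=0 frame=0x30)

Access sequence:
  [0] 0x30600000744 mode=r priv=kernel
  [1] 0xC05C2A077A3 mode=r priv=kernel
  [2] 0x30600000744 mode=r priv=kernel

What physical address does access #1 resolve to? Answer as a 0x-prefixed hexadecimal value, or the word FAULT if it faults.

Walk each access:
#0 VA=0x30600000744 (r,kernel):
  [0] read 0x29 idx=6: raw=0x2A007 flags P=1 W=1 U=1 S=0
  [1] read 0x2A idx=24: raw=0x2C087 flags P=1 W=1 U=1 S=1
  ✓ 0x2C744 (huge @L1)  — 2 lookups
#1 VA=0xC05C2A077A3 (r,kernel):
  [0] read 0x29 idx=24: raw=0x2D007 flags P=1 W=1 U=1 S=0
  [1] read 0x2D idx=23: raw=0x2E007 flags P=1 W=1 U=1 S=0
  [2] read 0x2E idx=21: raw=0x2F007 flags P=1 W=1 U=1 S=0
  [3] read 0x2F idx=7: raw=0x30007 flags P=1 W=1 U=1 S=0
  ✓ 0x307A3  — 4 lookups
#2 VA=0x30600000744 (r,kernel):
  TLB hit vpn=0x30600000 → PA=0x2C744

Access #1 PA: 0x307A3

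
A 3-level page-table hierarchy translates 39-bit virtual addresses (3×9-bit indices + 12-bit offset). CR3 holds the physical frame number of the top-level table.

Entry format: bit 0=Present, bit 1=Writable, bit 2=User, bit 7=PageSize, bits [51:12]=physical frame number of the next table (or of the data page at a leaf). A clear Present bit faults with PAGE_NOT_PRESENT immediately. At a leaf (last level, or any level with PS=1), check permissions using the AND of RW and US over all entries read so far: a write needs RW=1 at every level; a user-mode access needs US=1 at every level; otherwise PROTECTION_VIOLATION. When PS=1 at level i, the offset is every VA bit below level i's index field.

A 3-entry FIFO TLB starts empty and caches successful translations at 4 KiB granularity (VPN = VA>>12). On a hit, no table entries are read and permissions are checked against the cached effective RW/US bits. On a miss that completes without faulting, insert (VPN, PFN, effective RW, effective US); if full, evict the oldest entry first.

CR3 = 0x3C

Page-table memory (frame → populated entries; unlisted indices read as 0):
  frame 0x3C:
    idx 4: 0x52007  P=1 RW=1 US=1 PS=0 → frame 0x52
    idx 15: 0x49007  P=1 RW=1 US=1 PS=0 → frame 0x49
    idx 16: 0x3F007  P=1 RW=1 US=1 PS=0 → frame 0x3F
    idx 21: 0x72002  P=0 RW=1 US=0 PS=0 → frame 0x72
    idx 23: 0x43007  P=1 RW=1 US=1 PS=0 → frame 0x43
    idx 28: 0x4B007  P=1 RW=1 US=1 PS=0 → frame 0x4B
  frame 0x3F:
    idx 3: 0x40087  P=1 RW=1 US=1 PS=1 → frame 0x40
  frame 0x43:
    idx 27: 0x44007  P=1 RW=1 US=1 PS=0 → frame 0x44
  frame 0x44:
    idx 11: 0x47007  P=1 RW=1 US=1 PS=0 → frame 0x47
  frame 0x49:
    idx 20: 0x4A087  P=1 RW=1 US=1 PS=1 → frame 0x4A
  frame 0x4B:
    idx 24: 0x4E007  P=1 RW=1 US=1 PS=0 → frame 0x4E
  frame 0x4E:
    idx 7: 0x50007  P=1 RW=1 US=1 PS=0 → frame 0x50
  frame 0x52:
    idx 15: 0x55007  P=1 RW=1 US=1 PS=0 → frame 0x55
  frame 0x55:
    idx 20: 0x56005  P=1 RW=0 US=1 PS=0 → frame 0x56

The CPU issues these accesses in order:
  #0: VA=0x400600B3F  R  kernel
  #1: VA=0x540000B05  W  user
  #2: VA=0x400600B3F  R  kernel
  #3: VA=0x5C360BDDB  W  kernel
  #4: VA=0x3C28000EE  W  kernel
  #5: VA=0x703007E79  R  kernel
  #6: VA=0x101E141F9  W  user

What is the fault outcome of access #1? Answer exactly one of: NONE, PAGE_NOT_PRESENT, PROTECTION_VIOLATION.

Per-access translation:
#0 VA=0x400600B3F (r,kernel):
  L0 @0x3C[16] → 0x3F007  P=1,RW=1,US=1,PS=0
  L1 @0x3F[3] → 0x40087  P=1,RW=1,US=1,PS=1
  → PA=0x40B3F (huge @L1)  (2 entries read)
#1 VA=0x540000B05 (w,user):
  L0 @0x3C[21] → 0x72002  P=0,RW=1,US=0,PS=0
  ✗ PAGE_NOT_PRESENT  [1 reads]
#2 VA=0x400600B3F (r,kernel):
  TLB hit vpn=0x400600 → PA=0x40B3F
#3 VA=0x5C360BDDB (w,kernel):
  L0 @0x3C[23] → 0x43007  P=1,RW=1,US=1,PS=0
  L1 @0x43[27] → 0x44007  P=1,RW=1,US=1,PS=0
  L2 @0x44[11] → 0x47007  P=1,RW=1,US=1,PS=0
  → PA=0x47DDB  (3 entries read)
#4 VA=0x3C28000EE (w,kernel):
  L0 @0x3C[15] → 0x49007  P=1,RW=1,US=1,PS=0
  L1 @0x49[20] → 0x4A087  P=1,RW=1,US=1,PS=1
  → PA=0x4A0EE (huge @L1)  (2 entries read)
#5 VA=0x703007E79 (r,kernel):
  L0 @0x3C[28] → 0x4B007  P=1,RW=1,US=1,PS=0
  L1 @0x4B[24] → 0x4E007  P=1,RW=1,US=1,PS=0
  L2 @0x4E[7] → 0x50007  P=1,RW=1,US=1,PS=0
  → PA=0x50E79  (3 entries read)
#6 VA=0x101E141F9 (w,user):
  L0 @0x3C[4] → 0x52007  P=1,RW=1,US=1,PS=0
  L1 @0x52[15] → 0x55007  P=1,RW=1,US=1,PS=0
  L2 @0x55[20] → 0x56005  P=1,RW=0,US=1,PS=0
  ✗ PROTECTION_VIOLATION  [3 reads]

Access #1 fault: PAGE_NOT_PRESENT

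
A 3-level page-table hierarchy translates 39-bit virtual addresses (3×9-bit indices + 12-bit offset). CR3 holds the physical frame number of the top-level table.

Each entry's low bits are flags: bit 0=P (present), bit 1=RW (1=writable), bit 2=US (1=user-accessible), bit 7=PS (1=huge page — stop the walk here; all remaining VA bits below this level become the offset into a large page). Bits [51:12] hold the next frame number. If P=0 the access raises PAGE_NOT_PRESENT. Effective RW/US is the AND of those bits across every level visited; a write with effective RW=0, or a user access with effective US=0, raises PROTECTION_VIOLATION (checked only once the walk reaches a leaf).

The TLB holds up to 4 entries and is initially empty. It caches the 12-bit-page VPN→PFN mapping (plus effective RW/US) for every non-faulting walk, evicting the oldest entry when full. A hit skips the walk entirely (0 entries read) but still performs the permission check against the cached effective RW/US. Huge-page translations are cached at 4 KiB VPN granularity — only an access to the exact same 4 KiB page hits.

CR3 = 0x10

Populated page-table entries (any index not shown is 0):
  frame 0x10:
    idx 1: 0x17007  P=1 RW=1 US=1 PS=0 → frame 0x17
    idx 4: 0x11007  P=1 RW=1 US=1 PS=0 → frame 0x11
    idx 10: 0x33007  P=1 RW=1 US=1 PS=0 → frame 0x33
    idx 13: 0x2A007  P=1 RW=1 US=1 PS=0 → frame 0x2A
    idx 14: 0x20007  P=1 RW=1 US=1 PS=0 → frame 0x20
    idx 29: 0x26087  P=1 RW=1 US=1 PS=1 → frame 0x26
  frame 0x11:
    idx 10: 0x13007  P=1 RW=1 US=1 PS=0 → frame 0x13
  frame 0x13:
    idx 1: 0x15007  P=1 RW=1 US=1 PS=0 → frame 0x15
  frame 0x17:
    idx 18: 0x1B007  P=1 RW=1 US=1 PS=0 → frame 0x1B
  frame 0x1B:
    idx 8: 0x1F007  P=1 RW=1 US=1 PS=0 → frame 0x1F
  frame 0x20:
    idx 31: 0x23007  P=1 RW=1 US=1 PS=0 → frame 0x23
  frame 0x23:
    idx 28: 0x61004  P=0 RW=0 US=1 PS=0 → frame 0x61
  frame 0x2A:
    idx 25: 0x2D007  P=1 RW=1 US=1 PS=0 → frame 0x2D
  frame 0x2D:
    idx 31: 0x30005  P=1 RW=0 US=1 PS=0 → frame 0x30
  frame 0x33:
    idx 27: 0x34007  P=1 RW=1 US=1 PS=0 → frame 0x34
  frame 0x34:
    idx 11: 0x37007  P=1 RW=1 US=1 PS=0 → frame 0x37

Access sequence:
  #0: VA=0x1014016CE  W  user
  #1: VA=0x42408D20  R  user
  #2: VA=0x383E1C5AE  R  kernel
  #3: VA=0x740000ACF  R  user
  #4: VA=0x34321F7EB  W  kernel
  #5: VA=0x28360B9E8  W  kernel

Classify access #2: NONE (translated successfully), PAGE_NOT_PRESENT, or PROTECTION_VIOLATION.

Walk each access:
#0 VA=0x1014016CE (w,user):
  L0: frame=0x10 idx=4 entry=0x11007 [P=1 RW=1 US=1 PS=0]
  L1: frame=0x11 idx=10 entry=0x13007 [P=1 RW=1 US=1 PS=0]
  L2: frame=0x13 idx=1 entry=0x15007 [P=1 RW=1 US=1 PS=0]
  → PA=0x156CE  (3 entries read)
#1 VA=0x42408D20 (r,user):
  L0: frame=0x10 idx=1 entry=0x17007 [P=1 RW=1 US=1 PS=0]
  L1: frame=0x17 idx=18 entry=0x1B007 [P=1 RW=1 US=1 PS=0]
  L2: frame=0x1B idx=8 entry=0x1F007 [P=1 RW=1 US=1 PS=0]
  → PA=0x1FD20  (3 entries read)
#2 VA=0x383E1C5AE (r,kernel):
  L0: frame=0x10 idx=14 entry=0x20007 [P=1 RW=1 US=1 PS=0]
  L1: frame=0x20 idx=31 entry=0x23007 [P=1 RW=1 US=1 PS=0]
  L2: frame=0x23 idx=28 entry=0x61004 [P=0 RW=0 US=1 PS=0]
  → PAGE_NOT_PRESENT  (3 entries read)
#3 VA=0x740000ACF (r,user):
  L0: frame=0x10 idx=29 entry=0x26087 [P=1 RW=1 US=1 PS=1]
  → PA=0x26ACF (huge @L0)  (1 entries read)
#4 VA=0x34321F7EB (w,kernel):
  L0: frame=0x10 idx=13 entry=0x2A007 [P=1 RW=1 US=1 PS=0]
  L1: frame=0x2A idx=25 entry=0x2D007 [P=1 RW=1 US=1 PS=0]
  L2: frame=0x2D idx=31 entry=0x30005 [P=1 RW=0 US=1 PS=0]
  → PROTECTION_VIOLATION  (3 entries read)
#5 VA=0x28360B9E8 (w,kernel):
  L0: frame=0x10 idx=10 entry=0x33007 [P=1 RW=1 US=1 PS=0]
  L1: frame=0x33 idx=27 entry=0x34007 [P=1 RW=1 US=1 PS=0]
  L2: frame=0x34 idx=11 entry=0x37007 [P=1 RW=1 US=1 PS=0]
  → PA=0x379E8  (3 entries read)

Access #2 fault: PAGE_NOT_PRESENT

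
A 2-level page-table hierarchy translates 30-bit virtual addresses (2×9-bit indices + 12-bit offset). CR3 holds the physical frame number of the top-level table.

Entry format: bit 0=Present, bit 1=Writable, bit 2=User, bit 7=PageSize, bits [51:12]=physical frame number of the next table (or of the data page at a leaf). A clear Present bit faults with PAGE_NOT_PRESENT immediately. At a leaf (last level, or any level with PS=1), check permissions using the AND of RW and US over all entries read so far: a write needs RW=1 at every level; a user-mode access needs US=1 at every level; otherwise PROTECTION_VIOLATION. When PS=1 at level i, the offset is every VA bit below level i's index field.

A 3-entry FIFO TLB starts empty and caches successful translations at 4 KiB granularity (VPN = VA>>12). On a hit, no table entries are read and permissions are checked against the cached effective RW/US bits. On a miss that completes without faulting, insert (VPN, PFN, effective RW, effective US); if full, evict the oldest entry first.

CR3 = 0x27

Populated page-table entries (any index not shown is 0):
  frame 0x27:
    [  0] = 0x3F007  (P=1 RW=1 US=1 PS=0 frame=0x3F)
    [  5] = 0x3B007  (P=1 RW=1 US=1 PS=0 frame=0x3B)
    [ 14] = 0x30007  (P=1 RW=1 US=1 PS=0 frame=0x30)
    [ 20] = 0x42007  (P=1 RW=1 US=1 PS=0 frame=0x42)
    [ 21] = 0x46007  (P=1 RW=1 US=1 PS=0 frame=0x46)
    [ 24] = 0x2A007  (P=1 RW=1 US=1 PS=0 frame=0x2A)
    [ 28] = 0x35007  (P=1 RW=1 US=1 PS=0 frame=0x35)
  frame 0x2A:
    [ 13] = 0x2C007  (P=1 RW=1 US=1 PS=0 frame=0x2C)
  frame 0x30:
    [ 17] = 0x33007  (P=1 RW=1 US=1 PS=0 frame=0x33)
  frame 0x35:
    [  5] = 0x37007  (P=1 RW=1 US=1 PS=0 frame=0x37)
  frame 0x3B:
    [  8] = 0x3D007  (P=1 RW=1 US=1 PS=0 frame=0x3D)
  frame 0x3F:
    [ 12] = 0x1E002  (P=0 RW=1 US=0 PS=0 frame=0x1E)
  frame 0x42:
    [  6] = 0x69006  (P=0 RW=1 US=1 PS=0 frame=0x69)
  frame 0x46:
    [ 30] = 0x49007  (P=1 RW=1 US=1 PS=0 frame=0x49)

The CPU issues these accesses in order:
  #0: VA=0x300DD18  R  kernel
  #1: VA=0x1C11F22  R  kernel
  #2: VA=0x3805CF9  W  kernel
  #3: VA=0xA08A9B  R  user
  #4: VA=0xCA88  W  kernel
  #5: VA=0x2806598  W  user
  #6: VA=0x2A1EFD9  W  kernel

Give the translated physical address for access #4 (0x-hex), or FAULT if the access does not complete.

Trace:
#0 VA=0x300DD18 (r,kernel):
  L0 @0x27[24] → 0x2A007  P=1,RW=1,US=1,PS=0
  L1 @0x2A[13] → 0x2C007  P=1,RW=1,US=1,PS=0
  ✓ 0x2CD18  — 2 lookups
#1 VA=0x1C11F22 (r,kernel):
  L0 @0x27[14] → 0x30007  P=1,RW=1,US=1,PS=0
  L1 @0x30[17] → 0x33007  P=1,RW=1,US=1,PS=0
  ✓ 0x33F22  — 2 lookups
#2 VA=0x3805CF9 (w,kernel):
  L0 @0x27[28] → 0x35007  P=1,RW=1,US=1,PS=0
  L1 @0x35[5] → 0x37007  P=1,RW=1,US=1,PS=0
  ✓ 0x37CF9  — 2 lookups
#3 VA=0xA08A9B (r,user):
  L0 @0x27[5] → 0x3B007  P=1,RW=1,US=1,PS=0
  L1 @0x3B[8] → 0x3D007  P=1,RW=1,US=1,PS=0
  ✓ 0x3DA9B  — 2 lookups
#4 VA=0xCA88 (w,kernel):
  L0 @0x27[0] → 0x3F007  P=1,RW=1,US=1,PS=0
  L1 @0x3F[12] → 0x1E002  P=0,RW=1,US=0,PS=0
  → PAGE_NOT_PRESENT  (2 entries read)
#5 VA=0x2806598 (w,user):
  L0 @0x27[20] → 0x42007  P=1,RW=1,US=1,PS=0
  L1 @0x42[6] → 0x69006  P=0,RW=1,US=1,PS=0
  → PAGE_NOT_PRESENT  (2 entries read)
#6 VA=0x2A1EFD9 (w,kernel):
  L0 @0x27[21] → 0x46007  P=1,RW=1,US=1,PS=0
  L1 @0x46[30] → 0x49007  P=1,RW=1,US=1,PS=0
  ✓ 0x49FD9  — 2 lookups

Access #4 PA: FAULT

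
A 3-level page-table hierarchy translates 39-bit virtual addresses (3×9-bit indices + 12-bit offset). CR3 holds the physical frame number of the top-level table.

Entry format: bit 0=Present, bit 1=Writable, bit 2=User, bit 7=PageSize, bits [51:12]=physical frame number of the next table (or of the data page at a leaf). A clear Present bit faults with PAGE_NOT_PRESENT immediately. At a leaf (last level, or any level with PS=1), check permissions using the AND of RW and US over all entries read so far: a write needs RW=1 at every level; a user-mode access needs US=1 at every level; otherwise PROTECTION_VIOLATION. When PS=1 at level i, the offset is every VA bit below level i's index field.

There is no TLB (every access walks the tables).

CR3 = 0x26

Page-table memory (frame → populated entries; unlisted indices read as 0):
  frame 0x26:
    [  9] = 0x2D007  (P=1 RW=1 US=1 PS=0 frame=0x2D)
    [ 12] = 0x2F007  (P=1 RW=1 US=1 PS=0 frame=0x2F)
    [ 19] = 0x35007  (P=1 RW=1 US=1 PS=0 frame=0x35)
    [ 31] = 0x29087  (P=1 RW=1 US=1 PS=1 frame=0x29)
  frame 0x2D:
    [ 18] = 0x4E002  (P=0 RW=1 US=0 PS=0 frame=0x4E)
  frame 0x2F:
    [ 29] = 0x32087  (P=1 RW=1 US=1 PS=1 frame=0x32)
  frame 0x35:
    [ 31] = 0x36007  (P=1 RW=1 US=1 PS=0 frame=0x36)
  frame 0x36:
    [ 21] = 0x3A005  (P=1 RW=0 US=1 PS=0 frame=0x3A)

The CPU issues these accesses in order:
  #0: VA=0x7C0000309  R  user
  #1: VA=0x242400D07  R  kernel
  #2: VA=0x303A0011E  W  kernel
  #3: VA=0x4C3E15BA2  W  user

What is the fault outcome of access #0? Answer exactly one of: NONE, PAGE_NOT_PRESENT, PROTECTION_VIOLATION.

Trace:
#0 VA=0x7C0000309 (r,user):
  lvl0: tbl 0x26, slot 31 ⇒ 0x29087 (P1/RW1/US1/PS1)
  ⇒ phys 0x29309 (huge @L0)  [1 reads]
#1 VA=0x242400D07 (r,kernel):
  lvl0: tbl 0x26, slot 9 ⇒ 0x2D007 (P1/RW1/US1/PS0)
  lvl1: tbl 0x2D, slot 18 ⇒ 0x4E002 (P0/RW1/US0/PS0)
  → PAGE_NOT_PRESENT  (2 entries read)
#2 VA=0x303A0011E (w,kernel):
  lvl0: tbl 0x26, slot 12 ⇒ 0x2F007 (P1/RW1/US1/PS0)
  lvl1: tbl 0x2F, slot 29 ⇒ 0x32087 (P1/RW1/US1/PS1)
  ⇒ phys 0x3211E (huge @L1)  [2 reads]
#3 VA=0x4C3E15BA2 (w,user):
  lvl0: tbl 0x26, slot 19 ⇒ 0x35007 (P1/RW1/US1/PS0)
  lvl1: tbl 0x35, slot 31 ⇒ 0x36007 (P1/RW1/US1/PS0)
  lvl2: tbl 0x36, slot 21 ⇒ 0x3A005 (P1/RW0/US1/PS0)
  → PROTECTION_VIOLATION  (3 entries read)

Access #0 fault: NONE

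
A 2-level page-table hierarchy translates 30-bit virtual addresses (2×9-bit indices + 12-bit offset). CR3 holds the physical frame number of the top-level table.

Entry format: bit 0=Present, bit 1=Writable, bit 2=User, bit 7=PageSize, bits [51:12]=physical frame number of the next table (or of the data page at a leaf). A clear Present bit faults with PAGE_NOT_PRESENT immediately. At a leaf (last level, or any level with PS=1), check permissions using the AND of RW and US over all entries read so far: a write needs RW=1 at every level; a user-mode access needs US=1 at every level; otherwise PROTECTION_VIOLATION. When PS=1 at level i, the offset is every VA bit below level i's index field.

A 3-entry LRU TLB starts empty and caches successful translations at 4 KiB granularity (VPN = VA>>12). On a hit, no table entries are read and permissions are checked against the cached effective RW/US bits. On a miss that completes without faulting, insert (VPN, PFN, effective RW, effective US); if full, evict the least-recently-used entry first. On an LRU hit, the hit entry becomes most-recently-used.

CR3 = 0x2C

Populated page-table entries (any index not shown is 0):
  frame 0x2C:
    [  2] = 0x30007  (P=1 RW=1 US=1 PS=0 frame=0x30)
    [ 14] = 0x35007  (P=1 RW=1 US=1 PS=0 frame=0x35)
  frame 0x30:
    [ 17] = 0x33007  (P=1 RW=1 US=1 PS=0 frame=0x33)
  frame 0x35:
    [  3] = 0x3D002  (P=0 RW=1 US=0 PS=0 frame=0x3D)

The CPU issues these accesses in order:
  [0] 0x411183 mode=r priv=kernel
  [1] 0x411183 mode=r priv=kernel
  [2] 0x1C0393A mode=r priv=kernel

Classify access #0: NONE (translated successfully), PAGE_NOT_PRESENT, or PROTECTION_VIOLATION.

Walk each access:
#0 VA=0x411183 (r,kernel):
  L0 @0x2C[2] → 0x30007  P=1,RW=1,US=1,PS=0
  L1 @0x30[17] → 0x33007  P=1,RW=1,US=1,PS=0
  → PA=0x33183  (2 entries read)
#1 VA=0x411183 (r,kernel):
  TLB hit vpn=0x411 → PA=0x33183
#2 VA=0x1C0393A (r,kernel):
  L0 @0x2C[14] → 0x35007  P=1,RW=1,US=1,PS=0
  L1 @0x35[3] → 0x3D002  P=0,RW=1,US=0,PS=0
  ✗ PAGE_NOT_PRESENT  [2 reads]

Access #0 fault: NONE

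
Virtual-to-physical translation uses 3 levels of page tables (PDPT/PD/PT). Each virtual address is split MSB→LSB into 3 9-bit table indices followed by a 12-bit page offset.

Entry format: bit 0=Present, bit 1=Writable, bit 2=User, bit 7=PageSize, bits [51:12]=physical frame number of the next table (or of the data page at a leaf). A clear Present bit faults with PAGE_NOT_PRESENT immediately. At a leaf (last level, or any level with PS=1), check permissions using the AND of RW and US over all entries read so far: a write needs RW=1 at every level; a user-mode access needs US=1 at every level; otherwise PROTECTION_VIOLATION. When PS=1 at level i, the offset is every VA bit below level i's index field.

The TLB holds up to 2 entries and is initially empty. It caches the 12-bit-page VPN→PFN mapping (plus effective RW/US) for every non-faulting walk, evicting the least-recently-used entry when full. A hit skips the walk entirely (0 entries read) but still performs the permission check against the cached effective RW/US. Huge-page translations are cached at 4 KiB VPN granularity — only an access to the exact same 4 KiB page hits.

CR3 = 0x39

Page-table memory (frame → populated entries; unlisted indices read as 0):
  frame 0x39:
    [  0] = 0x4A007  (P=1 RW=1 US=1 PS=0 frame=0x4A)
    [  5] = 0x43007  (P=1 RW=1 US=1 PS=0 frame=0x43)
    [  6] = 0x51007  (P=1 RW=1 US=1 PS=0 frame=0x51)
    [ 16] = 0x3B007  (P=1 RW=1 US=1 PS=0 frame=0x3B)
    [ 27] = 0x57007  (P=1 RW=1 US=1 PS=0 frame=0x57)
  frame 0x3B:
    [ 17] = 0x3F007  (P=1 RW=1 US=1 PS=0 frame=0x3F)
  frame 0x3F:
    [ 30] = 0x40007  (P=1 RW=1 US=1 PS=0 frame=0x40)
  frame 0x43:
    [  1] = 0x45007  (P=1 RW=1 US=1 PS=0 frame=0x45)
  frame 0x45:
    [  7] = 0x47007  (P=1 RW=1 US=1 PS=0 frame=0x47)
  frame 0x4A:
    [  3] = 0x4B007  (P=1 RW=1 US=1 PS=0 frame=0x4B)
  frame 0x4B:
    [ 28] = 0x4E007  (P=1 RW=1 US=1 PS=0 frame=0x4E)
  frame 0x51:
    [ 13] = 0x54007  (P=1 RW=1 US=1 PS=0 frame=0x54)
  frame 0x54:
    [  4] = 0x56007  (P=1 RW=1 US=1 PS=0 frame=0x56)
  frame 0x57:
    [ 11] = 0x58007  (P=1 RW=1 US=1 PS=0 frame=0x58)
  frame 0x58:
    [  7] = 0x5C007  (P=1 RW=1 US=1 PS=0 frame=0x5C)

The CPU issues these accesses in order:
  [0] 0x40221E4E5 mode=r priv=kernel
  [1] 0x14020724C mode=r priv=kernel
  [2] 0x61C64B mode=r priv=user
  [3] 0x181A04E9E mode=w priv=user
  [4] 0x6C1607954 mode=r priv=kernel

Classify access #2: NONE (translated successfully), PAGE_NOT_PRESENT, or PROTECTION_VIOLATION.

Trace:
#0 VA=0x40221E4E5 (r,kernel):
  lvl0: tbl 0x39, slot 16 ⇒ 0x3B007 (P1/RW1/US1/PS0)
  lvl1: tbl 0x3B, slot 17 ⇒ 0x3F007 (P1/RW1/US1/PS0)
  lvl2: tbl 0x3F, slot 30 ⇒ 0x40007 (P1/RW1/US1/PS0)
  ⇒ phys 0x404E5  [3 reads]
#1 VA=0x14020724C (r,kernel):
  lvl0: tbl 0x39, slot 5 ⇒ 0x43007 (P1/RW1/US1/PS0)
  lvl1: tbl 0x43, slot 1 ⇒ 0x45007 (P1/RW1/US1/PS0)
  lvl2: tbl 0x45, slot 7 ⇒ 0x47007 (P1/RW1/US1/PS0)
  ⇒ phys 0x4724C  [3 reads]
#2 VA=0x61C64B (r,user):
  lvl0: tbl 0x39, slot 0 ⇒ 0x4A007 (P1/RW1/US1/PS0)
  lvl1: tbl 0x4A, slot 3 ⇒ 0x4B007 (P1/RW1/US1/PS0)
  lvl2: tbl 0x4B, slot 28 ⇒ 0x4E007 (P1/RW1/US1/PS0)
  ⇒ phys 0x4E64B  [3 reads]
#3 VA=0x181A04E9E (w,user):
  lvl0: tbl 0x39, slot 6 ⇒ 0x51007 (P1/RW1/US1/PS0)
  lvl1: tbl 0x51, slot 13 ⇒ 0x54007 (P1/RW1/US1/PS0)
  lvl2: tbl 0x54, slot 4 ⇒ 0x56007 (P1/RW1/US1/PS0)
  ⇒ phys 0x56E9E  [3 reads]
#4 VA=0x6C1607954 (r,kernel):
  lvl0: tbl 0x39, slot 27 ⇒ 0x57007 (P1/RW1/US1/PS0)
  lvl1: tbl 0x57, slot 11 ⇒ 0x58007 (P1/RW1/US1/PS0)
  lvl2: tbl 0x58, slot 7 ⇒ 0x5C007 (P1/RW1/US1/PS0)
  ⇒ phys 0x5C954  [3 reads]

Access #2 fault: NONE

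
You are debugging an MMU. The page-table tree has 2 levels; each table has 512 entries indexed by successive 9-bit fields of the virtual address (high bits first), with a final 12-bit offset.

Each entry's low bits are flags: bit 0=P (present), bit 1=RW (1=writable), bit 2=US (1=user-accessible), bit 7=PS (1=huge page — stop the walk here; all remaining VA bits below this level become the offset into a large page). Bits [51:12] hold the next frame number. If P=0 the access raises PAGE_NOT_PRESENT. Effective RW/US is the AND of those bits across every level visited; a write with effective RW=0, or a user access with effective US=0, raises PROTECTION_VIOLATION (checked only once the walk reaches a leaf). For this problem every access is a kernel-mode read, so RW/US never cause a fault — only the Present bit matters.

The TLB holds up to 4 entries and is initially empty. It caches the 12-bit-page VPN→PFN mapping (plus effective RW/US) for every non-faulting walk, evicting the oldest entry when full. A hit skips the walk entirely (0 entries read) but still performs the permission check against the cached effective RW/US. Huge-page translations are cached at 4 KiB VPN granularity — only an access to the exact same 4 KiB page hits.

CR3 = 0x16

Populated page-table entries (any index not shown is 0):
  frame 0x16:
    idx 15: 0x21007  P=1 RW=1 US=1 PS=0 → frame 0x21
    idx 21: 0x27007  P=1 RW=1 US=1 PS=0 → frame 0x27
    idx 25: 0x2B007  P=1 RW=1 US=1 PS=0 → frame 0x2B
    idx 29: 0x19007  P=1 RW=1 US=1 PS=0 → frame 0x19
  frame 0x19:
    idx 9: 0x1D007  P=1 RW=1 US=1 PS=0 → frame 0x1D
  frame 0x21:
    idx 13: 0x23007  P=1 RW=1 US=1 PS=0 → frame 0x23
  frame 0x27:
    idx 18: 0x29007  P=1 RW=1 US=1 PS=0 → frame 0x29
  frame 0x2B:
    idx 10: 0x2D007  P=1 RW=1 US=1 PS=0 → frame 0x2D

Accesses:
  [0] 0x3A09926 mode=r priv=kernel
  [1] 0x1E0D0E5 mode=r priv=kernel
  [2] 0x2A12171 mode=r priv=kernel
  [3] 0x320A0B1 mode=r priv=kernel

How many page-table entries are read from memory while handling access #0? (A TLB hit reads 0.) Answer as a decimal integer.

Walk each access:
#0 VA=0x3A09926 (r,kernel):
  L0: frame=0x16 idx=29 entry=0x19007 [P=1 RW=1 US=1 PS=0]
  L1: frame=0x19 idx=9 entry=0x1D007 [P=1 RW=1 US=1 PS=0]
  ⇒ phys 0x1D926  [2 reads]
#1 VA=0x1E0D0E5 (r,kernel):
  L0: frame=0x16 idx=15 entry=0x21007 [P=1 RW=1 US=1 PS=0]
  L1: frame=0x21 idx=13 entry=0x23007 [P=1 RW=1 US=1 PS=0]
  ⇒ phys 0x230E5  [2 reads]
#2 VA=0x2A12171 (r,kernel):
  L0: frame=0x16 idx=21 entry=0x27007 [P=1 RW=1 US=1 PS=0]
  L1: frame=0x27 idx=18 entry=0x29007 [P=1 RW=1 US=1 PS=0]
  ⇒ phys 0x29171  [2 reads]
#3 VA=0x320A0B1 (r,kernel):
  L0: frame=0x16 idx=25 entry=0x2B007 [P=1 RW=1 US=1 PS=0]
  L1: frame=0x2B idx=10 entry=0x2D007 [P=1 RW=1 US=1 PS=0]
  ⇒ phys 0x2D0B1  [2 reads]

Entries read for #0: 2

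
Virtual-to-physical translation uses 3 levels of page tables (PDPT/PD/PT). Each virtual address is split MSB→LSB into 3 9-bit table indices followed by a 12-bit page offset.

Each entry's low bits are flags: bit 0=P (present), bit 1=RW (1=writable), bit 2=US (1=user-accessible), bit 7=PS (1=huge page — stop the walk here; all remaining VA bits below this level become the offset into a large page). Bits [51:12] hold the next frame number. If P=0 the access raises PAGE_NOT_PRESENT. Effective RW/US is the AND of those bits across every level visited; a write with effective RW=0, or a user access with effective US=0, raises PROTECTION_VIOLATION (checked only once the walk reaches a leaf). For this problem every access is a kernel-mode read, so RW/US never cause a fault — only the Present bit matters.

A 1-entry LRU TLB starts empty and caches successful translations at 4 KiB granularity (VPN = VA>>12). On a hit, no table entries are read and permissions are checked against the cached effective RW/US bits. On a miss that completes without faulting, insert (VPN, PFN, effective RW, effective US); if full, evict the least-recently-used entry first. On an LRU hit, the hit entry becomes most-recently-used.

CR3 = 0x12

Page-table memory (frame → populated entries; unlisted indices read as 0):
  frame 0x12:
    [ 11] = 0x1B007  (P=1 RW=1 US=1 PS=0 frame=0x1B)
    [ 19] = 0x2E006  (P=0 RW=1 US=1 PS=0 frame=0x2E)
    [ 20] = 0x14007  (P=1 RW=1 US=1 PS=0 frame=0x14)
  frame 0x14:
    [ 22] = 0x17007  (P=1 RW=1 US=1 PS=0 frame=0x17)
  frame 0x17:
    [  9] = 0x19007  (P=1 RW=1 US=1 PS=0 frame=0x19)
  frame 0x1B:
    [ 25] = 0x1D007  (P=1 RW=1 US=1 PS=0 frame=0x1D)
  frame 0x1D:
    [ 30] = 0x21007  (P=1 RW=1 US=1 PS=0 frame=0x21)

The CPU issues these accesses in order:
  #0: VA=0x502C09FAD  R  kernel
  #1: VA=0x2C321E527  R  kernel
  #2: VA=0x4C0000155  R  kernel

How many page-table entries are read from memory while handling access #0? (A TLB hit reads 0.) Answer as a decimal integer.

Trace:
#0 VA=0x502C09FAD (r,kernel):
  [0] read 0x12 idx=20: raw=0x14007 flags P=1 W=1 U=1 S=0
  [1] read 0x14 idx=22: raw=0x17007 flags P=1 W=1 U=1 S=0
  [2] read 0x17 idx=9: raw=0x19007 flags P=1 W=1 U=1 S=0
  ✓ 0x19FAD  — 3 lookups
#1 VA=0x2C321E527 (r,kernel):
  [0] read 0x12 idx=11: raw=0x1B007 flags P=1 W=1 U=1 S=0
  [1] read 0x1B idx=25: raw=0x1D007 flags P=1 W=1 U=1 S=0
  [2] read 0x1D idx=30: raw=0x21007 flags P=1 W=1 U=1 S=0
  ✓ 0x21527  — 3 lookups
#2 VA=0x4C0000155 (r,kernel):
  [0] read 0x12 idx=19: raw=0x2E006 flags P=0 W=1 U=1 S=0
  ⇒ fault: PAGE_NOT_PRESENT  — 1 lookups

Entries read for #0: 3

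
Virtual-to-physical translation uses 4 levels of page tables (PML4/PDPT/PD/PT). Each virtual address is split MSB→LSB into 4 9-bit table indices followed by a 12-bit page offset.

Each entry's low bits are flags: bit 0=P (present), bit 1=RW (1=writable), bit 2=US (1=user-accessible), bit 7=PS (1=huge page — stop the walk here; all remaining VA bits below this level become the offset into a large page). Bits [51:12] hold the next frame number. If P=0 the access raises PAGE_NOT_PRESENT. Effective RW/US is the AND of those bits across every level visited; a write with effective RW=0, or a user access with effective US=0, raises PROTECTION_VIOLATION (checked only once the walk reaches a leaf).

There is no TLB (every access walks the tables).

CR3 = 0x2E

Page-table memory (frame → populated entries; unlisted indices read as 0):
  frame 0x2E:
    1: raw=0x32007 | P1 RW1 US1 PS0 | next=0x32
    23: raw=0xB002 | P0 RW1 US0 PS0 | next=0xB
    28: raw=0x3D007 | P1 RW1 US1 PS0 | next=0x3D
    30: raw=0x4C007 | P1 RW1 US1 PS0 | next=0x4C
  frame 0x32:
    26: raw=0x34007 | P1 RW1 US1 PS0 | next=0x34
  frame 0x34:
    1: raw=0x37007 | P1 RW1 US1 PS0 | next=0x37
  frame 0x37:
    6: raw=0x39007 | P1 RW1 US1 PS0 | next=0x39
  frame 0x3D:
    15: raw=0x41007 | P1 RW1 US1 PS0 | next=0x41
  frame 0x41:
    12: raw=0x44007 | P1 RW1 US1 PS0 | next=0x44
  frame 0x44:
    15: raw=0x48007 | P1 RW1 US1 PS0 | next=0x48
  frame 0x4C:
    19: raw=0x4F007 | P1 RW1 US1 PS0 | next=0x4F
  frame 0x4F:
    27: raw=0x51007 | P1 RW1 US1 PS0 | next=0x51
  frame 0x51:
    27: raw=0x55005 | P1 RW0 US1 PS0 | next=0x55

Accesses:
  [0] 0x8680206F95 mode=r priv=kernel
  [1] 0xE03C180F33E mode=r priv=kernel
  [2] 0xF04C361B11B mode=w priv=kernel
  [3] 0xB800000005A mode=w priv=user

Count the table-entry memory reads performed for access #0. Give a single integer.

Trace:
#0 VA=0x8680206F95 (r,kernel):
  L0 @0x2E[1] → 0x32007  P=1,RW=1,US=1,PS=0
  L1 @0x32[26] → 0x34007  P=1,RW=1,US=1,PS=0
  L2 @0x34[1] → 0x37007  P=1,RW=1,US=1,PS=0
  L3 @0x37[6] → 0x39007  P=1,RW=1,US=1,PS=0
  ⇒ phys 0x39F95  [4 reads]
#1 VA=0xE03C180F33E (r,kernel):
  L0 @0x2E[28] → 0x3D007  P=1,RW=1,US=1,PS=0
  L1 @0x3D[15] → 0x41007  P=1,RW=1,US=1,PS=0
  L2 @0x41[12] → 0x44007  P=1,RW=1,US=1,PS=0
  L3 @0x44[15] → 0x48007  P=1,RW=1,US=1,PS=0
  ⇒ phys 0x4833E  [4 reads]
#2 VA=0xF04C361B11B (w,kernel):
  L0 @0x2E[30] → 0x4C007  P=1,RW=1,US=1,PS=0
  L1 @0x4C[19] → 0x4F007  P=1,RW=1,US=1,PS=0
  L2 @0x4F[27] → 0x51007  P=1,RW=1,US=1,PS=0
  L3 @0x51[27] → 0x55005  P=1,RW=0,US=1,PS=0
  ⇒ fault: PROTECTION_VIOLATION  — 4 lookups
#3 VA=0xB800000005A (w,user):
  L0 @0x2E[23] → 0xB002  P=0,RW=1,US=0,PS=0
  ⇒ fault: PAGE_NOT_PRESENT  — 1 lookups

Entries read for #0: 4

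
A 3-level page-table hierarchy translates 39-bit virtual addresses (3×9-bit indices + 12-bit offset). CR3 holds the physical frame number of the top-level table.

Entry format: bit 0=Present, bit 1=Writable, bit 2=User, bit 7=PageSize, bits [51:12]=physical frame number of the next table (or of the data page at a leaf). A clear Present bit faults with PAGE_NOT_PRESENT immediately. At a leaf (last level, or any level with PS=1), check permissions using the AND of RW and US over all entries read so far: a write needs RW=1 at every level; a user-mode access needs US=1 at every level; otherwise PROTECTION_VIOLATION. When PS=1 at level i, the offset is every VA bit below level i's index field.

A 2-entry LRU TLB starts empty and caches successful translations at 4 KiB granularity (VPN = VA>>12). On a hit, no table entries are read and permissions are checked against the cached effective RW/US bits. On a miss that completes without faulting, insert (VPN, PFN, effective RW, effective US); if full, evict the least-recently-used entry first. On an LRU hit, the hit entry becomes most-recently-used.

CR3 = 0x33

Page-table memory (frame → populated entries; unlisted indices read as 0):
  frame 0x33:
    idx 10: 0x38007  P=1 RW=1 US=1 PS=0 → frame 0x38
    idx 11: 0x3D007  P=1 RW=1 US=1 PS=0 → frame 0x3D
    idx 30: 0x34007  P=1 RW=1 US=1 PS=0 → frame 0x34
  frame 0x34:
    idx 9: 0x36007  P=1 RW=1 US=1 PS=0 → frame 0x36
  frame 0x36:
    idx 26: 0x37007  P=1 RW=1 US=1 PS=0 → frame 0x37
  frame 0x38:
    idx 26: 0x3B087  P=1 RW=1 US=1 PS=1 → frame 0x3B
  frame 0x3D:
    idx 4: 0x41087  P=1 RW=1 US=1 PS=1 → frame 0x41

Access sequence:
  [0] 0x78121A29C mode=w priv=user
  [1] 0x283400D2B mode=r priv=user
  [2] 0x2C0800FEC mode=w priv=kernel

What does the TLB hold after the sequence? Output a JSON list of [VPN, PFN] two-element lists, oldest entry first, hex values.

Walk each access:
#0 VA=0x78121A29C (w,user):
  lvl0: tbl 0x33, slot 30 ⇒ 0x34007 (P1/RW1/US1/PS0)
  lvl1: tbl 0x34, slot 9 ⇒ 0x36007 (P1/RW1/US1/PS0)
  lvl2: tbl 0x36, slot 26 ⇒ 0x37007 (P1/RW1/US1/PS0)
  ✓ 0x3729C  — 3 lookups
#1 VA=0x283400D2B (r,user):
  lvl0: tbl 0x33, slot 10 ⇒ 0x38007 (P1/RW1/US1/PS0)
  lvl1: tbl 0x38, slot 26 ⇒ 0x3B087 (P1/RW1/US1/PS1)
  ✓ 0x3BD2B (huge @L1)  — 2 lookups
#2 VA=0x2C0800FEC (w,kernel):
  lvl0: tbl 0x33, slot 11 ⇒ 0x3D007 (P1/RW1/US1/PS0)
  lvl1: tbl 0x3D, slot 4 ⇒ 0x41087 (P1/RW1/US1/PS1)
  ✓ 0x41FEC (huge @L1)  — 2 lookups

TLB: [["0x283400", "0x3B"], ["0x2C0800", "0x41"]]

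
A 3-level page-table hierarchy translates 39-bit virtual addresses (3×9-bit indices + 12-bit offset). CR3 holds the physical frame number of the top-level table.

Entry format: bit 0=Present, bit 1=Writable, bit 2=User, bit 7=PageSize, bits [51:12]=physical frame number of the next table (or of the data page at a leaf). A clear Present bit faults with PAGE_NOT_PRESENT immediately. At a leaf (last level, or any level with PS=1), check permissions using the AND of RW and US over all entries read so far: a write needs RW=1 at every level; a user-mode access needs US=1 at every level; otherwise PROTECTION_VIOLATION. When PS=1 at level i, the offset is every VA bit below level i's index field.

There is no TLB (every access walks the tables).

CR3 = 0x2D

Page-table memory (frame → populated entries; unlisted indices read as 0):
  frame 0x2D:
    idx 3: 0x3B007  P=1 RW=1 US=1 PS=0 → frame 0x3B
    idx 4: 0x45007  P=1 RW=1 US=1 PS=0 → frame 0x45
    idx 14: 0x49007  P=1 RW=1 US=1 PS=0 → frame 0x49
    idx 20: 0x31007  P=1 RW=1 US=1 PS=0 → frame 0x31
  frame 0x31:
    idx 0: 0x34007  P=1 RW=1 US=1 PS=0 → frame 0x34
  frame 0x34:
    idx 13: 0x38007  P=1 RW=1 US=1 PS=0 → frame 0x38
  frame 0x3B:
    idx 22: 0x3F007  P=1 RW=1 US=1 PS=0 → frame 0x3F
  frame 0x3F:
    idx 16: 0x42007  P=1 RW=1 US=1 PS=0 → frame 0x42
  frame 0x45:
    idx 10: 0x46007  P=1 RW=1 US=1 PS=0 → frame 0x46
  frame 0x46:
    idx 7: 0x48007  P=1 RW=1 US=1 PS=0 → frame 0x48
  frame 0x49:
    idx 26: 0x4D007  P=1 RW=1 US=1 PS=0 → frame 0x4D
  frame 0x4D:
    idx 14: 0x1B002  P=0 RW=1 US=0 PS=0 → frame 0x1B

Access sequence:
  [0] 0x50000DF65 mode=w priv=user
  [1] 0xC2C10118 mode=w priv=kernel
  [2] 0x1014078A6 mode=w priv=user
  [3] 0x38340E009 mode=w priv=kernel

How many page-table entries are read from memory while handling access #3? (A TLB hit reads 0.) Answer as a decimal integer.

Trace:
#0 VA=0x50000DF65 (w,user):
  L0 @0x2D[20] → 0x31007  P=1,RW=1,US=1,PS=0
  L1 @0x31[0] → 0x34007  P=1,RW=1,US=1,PS=0
  L2 @0x34[13] → 0x38007  P=1,RW=1,US=1,PS=0
  ⇒ phys 0x38F65  [3 reads]
#1 VA=0xC2C10118 (w,kernel):
  L0 @0x2D[3] → 0x3B007  P=1,RW=1,US=1,PS=0
  L1 @0x3B[22] → 0x3F007  P=1,RW=1,US=1,PS=0
  L2 @0x3F[16] → 0x42007  P=1,RW=1,US=1,PS=0
  ⇒ phys 0x42118  [3 reads]
#2 VA=0x1014078A6 (w,user):
  L0 @0x2D[4] → 0x45007  P=1,RW=1,US=1,PS=0
  L1 @0x45[10] → 0x46007  P=1,RW=1,US=1,PS=0
  L2 @0x46[7] → 0x48007  P=1,RW=1,US=1,PS=0
  ⇒ phys 0x488A6  [3 reads]
#3 VA=0x38340E009 (w,kernel):
  L0 @0x2D[14] → 0x49007  P=1,RW=1,US=1,PS=0
  L1 @0x49[26] → 0x4D007  P=1,RW=1,US=1,PS=0
  L2 @0x4D[14] → 0x1B002  P=0,RW=1,US=0,PS=0
  → PAGE_NOT_PRESENT  (3 entries read)

Entries read for #3: 3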